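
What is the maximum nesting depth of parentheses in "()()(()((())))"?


Input: "()()(()((())))"
Tracking depth:
  Position 0 '(': depth becomes 1
  Position 1 ')': depth becomes 0
  Position 2 '(': depth becomes 1
  Position 3 ')': depth becomes 0
  Position 4 '(': depth becomes 1
  Position 5 '(': depth becomes 2
  Position 6 ')': depth becomes 1
  Position 7 '(': depth becomes 2
  Position 8 '(': depth becomes 3
  Position 9 '(': depth becomes 4
  Position 10 ')': depth becomes 3
  Position 11 ')': depth becomes 2
  Position 12 ')': depth becomes 1
  Position 13 ')': depth becomes 0
Maximum depth reached: 4

4


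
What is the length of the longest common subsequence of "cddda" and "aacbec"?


LCS of "cddda" and "aacbec"
DP table:
           a    a    c    b    e    c
      0    0    0    0    0    0    0
  c   0    0    0    1    1    1    1
  d   0    0    0    1    1    1    1
  d   0    0    0    1    1    1    1
  d   0    0    0    1    1    1    1
  a   0    1    1    1    1    1    1
LCS length = dp[5][6] = 1

1


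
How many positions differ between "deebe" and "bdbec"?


Comparing "deebe" and "bdbec" position by position:
  Position 0: 'd' vs 'b' => DIFFER
  Position 1: 'e' vs 'd' => DIFFER
  Position 2: 'e' vs 'b' => DIFFER
  Position 3: 'b' vs 'e' => DIFFER
  Position 4: 'e' vs 'c' => DIFFER
Positions that differ: 5

5


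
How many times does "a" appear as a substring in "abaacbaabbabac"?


Searching for "a" in "abaacbaabbabac"
Scanning each position:
  Position 0: "a" => MATCH
  Position 1: "b" => no
  Position 2: "a" => MATCH
  Position 3: "a" => MATCH
  Position 4: "c" => no
  Position 5: "b" => no
  Position 6: "a" => MATCH
  Position 7: "a" => MATCH
  Position 8: "b" => no
  Position 9: "b" => no
  Position 10: "a" => MATCH
  Position 11: "b" => no
  Position 12: "a" => MATCH
  Position 13: "c" => no
Total occurrences: 7

7


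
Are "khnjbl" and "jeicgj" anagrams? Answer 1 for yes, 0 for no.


Strings: "khnjbl", "jeicgj"
Sorted first:  bhjkln
Sorted second: cegijj
Differ at position 0: 'b' vs 'c' => not anagrams

0


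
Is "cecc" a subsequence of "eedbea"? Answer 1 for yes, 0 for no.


Check if "cecc" is a subsequence of "eedbea"
Greedy scan:
  Position 0 ('e'): no match needed
  Position 1 ('e'): no match needed
  Position 2 ('d'): no match needed
  Position 3 ('b'): no match needed
  Position 4 ('e'): no match needed
  Position 5 ('a'): no match needed
Only matched 0/4 characters => not a subsequence

0


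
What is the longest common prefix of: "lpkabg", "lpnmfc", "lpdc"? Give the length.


Words: lpkabg, lpnmfc, lpdc
  Position 0: all 'l' => match
  Position 1: all 'p' => match
  Position 2: ('k', 'n', 'd') => mismatch, stop
LCP = "lp" (length 2)

2


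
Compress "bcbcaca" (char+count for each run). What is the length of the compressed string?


Input: bcbcaca
Runs:
  'b' x 1 => "b1"
  'c' x 1 => "c1"
  'b' x 1 => "b1"
  'c' x 1 => "c1"
  'a' x 1 => "a1"
  'c' x 1 => "c1"
  'a' x 1 => "a1"
Compressed: "b1c1b1c1a1c1a1"
Compressed length: 14

14


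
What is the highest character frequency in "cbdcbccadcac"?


Input: cbdcbccadcac
Character counts:
  'a': 2
  'b': 2
  'c': 6
  'd': 2
Maximum frequency: 6

6


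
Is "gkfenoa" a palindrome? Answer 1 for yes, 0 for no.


Input: gkfenoa
Reversed: aonefkg
  Compare pos 0 ('g') with pos 6 ('a'): MISMATCH
  Compare pos 1 ('k') with pos 5 ('o'): MISMATCH
  Compare pos 2 ('f') with pos 4 ('n'): MISMATCH
Result: not a palindrome

0


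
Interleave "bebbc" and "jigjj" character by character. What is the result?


Interleaving "bebbc" and "jigjj":
  Position 0: 'b' from first, 'j' from second => "bj"
  Position 1: 'e' from first, 'i' from second => "ei"
  Position 2: 'b' from first, 'g' from second => "bg"
  Position 3: 'b' from first, 'j' from second => "bj"
  Position 4: 'c' from first, 'j' from second => "cj"
Result: bjeibgbjcj

bjeibgbjcj


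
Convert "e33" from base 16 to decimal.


Input: "e33" in base 16
Positional expansion:
  Digit 'e' (value 14) x 16^2 = 3584
  Digit '3' (value 3) x 16^1 = 48
  Digit '3' (value 3) x 16^0 = 3
Sum = 3635

3635


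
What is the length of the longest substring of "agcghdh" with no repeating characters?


Input: "agcghdh"
Sliding window (track last position of each char):
  Position 0 ('a'): window [0,0] length 1 -- new best
  Position 1 ('g'): window [0,1] length 2 -- new best
  Position 2 ('c'): window [0,2] length 3 -- new best
  Position 3 ('g'): repeat (last at 1), move window start to 2
  Position 3 ('g'): window [2,3] length 2
  Position 4 ('h'): window [2,4] length 3
  Position 5 ('d'): window [2,5] length 4 -- new best
  Position 6 ('h'): repeat (last at 4), move window start to 5
  Position 6 ('h'): window [5,6] length 2
Longest substring with no repeats: "cghd" with length 4

4


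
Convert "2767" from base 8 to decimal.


Input: "2767" in base 8
Positional expansion:
  Digit '2' (value 2) x 8^3 = 1024
  Digit '7' (value 7) x 8^2 = 448
  Digit '6' (value 6) x 8^1 = 48
  Digit '7' (value 7) x 8^0 = 7
Sum = 1527

1527


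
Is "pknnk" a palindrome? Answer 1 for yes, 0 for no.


Input: pknnk
Reversed: knnkp
  Compare pos 0 ('p') with pos 4 ('k'): MISMATCH
  Compare pos 1 ('k') with pos 3 ('n'): MISMATCH
Result: not a palindrome

0


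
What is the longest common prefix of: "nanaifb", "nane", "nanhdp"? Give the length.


Words: nanaifb, nane, nanhdp
  Position 0: all 'n' => match
  Position 1: all 'a' => match
  Position 2: all 'n' => match
  Position 3: ('a', 'e', 'h') => mismatch, stop
LCP = "nan" (length 3)

3


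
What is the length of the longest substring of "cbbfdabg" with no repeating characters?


Input: "cbbfdabg"
Sliding window (track last position of each char):
  Position 0 ('c'): window [0,0] length 1 -- new best
  Position 1 ('b'): window [0,1] length 2 -- new best
  Position 2 ('b'): repeat (last at 1), move window start to 2
  Position 2 ('b'): window [2,2] length 1
  Position 3 ('f'): window [2,3] length 2
  Position 4 ('d'): window [2,4] length 3 -- new best
  Position 5 ('a'): window [2,5] length 4 -- new best
  Position 6 ('b'): repeat (last at 2), move window start to 3
  Position 6 ('b'): window [3,6] length 4
  Position 7 ('g'): window [3,7] length 5 -- new best
Longest substring with no repeats: "fdabg" with length 5

5


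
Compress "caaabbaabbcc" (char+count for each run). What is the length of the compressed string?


Input: caaabbaabbcc
Runs:
  'c' x 1 => "c1"
  'a' x 3 => "a3"
  'b' x 2 => "b2"
  'a' x 2 => "a2"
  'b' x 2 => "b2"
  'c' x 2 => "c2"
Compressed: "c1a3b2a2b2c2"
Compressed length: 12

12


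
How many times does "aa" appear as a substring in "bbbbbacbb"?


Searching for "aa" in "bbbbbacbb"
Scanning each position:
  Position 0: "bb" => no
  Position 1: "bb" => no
  Position 2: "bb" => no
  Position 3: "bb" => no
  Position 4: "ba" => no
  Position 5: "ac" => no
  Position 6: "cb" => no
  Position 7: "bb" => no
Total occurrences: 0

0


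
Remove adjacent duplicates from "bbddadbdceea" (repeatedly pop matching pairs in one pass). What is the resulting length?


Input: bbddadbdceea
Stack-based adjacent duplicate removal:
  Read 'b': push. Stack: b
  Read 'b': matches stack top 'b' => pop. Stack: (empty)
  Read 'd': push. Stack: d
  Read 'd': matches stack top 'd' => pop. Stack: (empty)
  Read 'a': push. Stack: a
  Read 'd': push. Stack: ad
  Read 'b': push. Stack: adb
  Read 'd': push. Stack: adbd
  Read 'c': push. Stack: adbdc
  Read 'e': push. Stack: adbdce
  Read 'e': matches stack top 'e' => pop. Stack: adbdc
  Read 'a': push. Stack: adbdca
Final stack: "adbdca" (length 6)

6


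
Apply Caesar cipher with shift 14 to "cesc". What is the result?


Caesar cipher: shift "cesc" by 14
  'c' (pos 2) + 14 = pos 16 = 'q'
  'e' (pos 4) + 14 = pos 18 = 's'
  's' (pos 18) + 14 = pos 6 = 'g'
  'c' (pos 2) + 14 = pos 16 = 'q'
Result: qsgq

qsgq


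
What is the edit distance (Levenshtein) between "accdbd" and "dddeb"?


Computing edit distance: "accdbd" -> "dddeb"
DP table:
           d    d    d    e    b
      0    1    2    3    4    5
  a   1    1    2    3    4    5
  c   2    2    2    3    4    5
  c   3    3    3    3    4    5
  d   4    3    3    3    4    5
  b   5    4    4    4    4    4
  d   6    5    4    4    5    5
Edit distance = dp[6][5] = 5

5


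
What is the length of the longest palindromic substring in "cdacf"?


Input: "cdacf"
Checking substrings for palindromes:
  No multi-char palindromic substrings found
Longest palindromic substring: "c" with length 1

1


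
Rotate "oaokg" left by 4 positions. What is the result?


Input: "oaokg", rotate left by 4
First 4 characters: "oaok"
Remaining characters: "g"
Concatenate remaining + first: "g" + "oaok" = "goaok"

goaok


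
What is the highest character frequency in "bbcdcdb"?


Input: bbcdcdb
Character counts:
  'b': 3
  'c': 2
  'd': 2
Maximum frequency: 3

3


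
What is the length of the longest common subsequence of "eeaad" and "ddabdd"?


LCS of "eeaad" and "ddabdd"
DP table:
           d    d    a    b    d    d
      0    0    0    0    0    0    0
  e   0    0    0    0    0    0    0
  e   0    0    0    0    0    0    0
  a   0    0    0    1    1    1    1
  a   0    0    0    1    1    1    1
  d   0    1    1    1    1    2    2
LCS length = dp[5][6] = 2

2


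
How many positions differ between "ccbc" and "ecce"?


Comparing "ccbc" and "ecce" position by position:
  Position 0: 'c' vs 'e' => DIFFER
  Position 1: 'c' vs 'c' => same
  Position 2: 'b' vs 'c' => DIFFER
  Position 3: 'c' vs 'e' => DIFFER
Positions that differ: 3

3


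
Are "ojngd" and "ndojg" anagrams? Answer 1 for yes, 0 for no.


Strings: "ojngd", "ndojg"
Sorted first:  dgjno
Sorted second: dgjno
Sorted forms match => anagrams

1


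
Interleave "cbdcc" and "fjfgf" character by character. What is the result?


Interleaving "cbdcc" and "fjfgf":
  Position 0: 'c' from first, 'f' from second => "cf"
  Position 1: 'b' from first, 'j' from second => "bj"
  Position 2: 'd' from first, 'f' from second => "df"
  Position 3: 'c' from first, 'g' from second => "cg"
  Position 4: 'c' from first, 'f' from second => "cf"
Result: cfbjdfcgcf

cfbjdfcgcf


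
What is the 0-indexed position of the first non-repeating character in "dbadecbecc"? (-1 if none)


Input: dbadecbecc
Character frequencies:
  'a': 1
  'b': 2
  'c': 3
  'd': 2
  'e': 2
Scanning left to right for freq == 1:
  Position 0 ('d'): freq=2, skip
  Position 1 ('b'): freq=2, skip
  Position 2 ('a'): unique! => answer = 2

2


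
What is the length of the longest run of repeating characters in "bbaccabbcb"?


Input: "bbaccabbcb"
Scanning for longest run:
  Position 1 ('b'): continues run of 'b', length=2
  Position 2 ('a'): new char, reset run to 1
  Position 3 ('c'): new char, reset run to 1
  Position 4 ('c'): continues run of 'c', length=2
  Position 5 ('a'): new char, reset run to 1
  Position 6 ('b'): new char, reset run to 1
  Position 7 ('b'): continues run of 'b', length=2
  Position 8 ('c'): new char, reset run to 1
  Position 9 ('b'): new char, reset run to 1
Longest run: 'b' with length 2

2


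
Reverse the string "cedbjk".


Input: cedbjk
Reading characters right to left:
  Position 5: 'k'
  Position 4: 'j'
  Position 3: 'b'
  Position 2: 'd'
  Position 1: 'e'
  Position 0: 'c'
Reversed: kjbdec

kjbdec


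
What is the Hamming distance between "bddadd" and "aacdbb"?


Comparing "bddadd" and "aacdbb" position by position:
  Position 0: 'b' vs 'a' => differ
  Position 1: 'd' vs 'a' => differ
  Position 2: 'd' vs 'c' => differ
  Position 3: 'a' vs 'd' => differ
  Position 4: 'd' vs 'b' => differ
  Position 5: 'd' vs 'b' => differ
Total differences (Hamming distance): 6

6


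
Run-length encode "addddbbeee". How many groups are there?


Input: addddbbeee
Scanning for consecutive runs:
  Group 1: 'a' x 1 (positions 0-0)
  Group 2: 'd' x 4 (positions 1-4)
  Group 3: 'b' x 2 (positions 5-6)
  Group 4: 'e' x 3 (positions 7-9)
Total groups: 4

4


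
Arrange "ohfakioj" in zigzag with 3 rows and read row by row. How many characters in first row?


Zigzag "ohfakioj" into 3 rows:
Placing characters:
  'o' => row 0
  'h' => row 1
  'f' => row 2
  'a' => row 1
  'k' => row 0
  'i' => row 1
  'o' => row 2
  'j' => row 1
Rows:
  Row 0: "ok"
  Row 1: "haij"
  Row 2: "fo"
First row length: 2

2


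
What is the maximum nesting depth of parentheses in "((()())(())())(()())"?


Input: "((()())(())())(()())"
Tracking depth:
  Position 0 '(': depth becomes 1
  Position 1 '(': depth becomes 2
  Position 2 '(': depth becomes 3
  Position 3 ')': depth becomes 2
  Position 4 '(': depth becomes 3
  Position 5 ')': depth becomes 2
  Position 6 ')': depth becomes 1
  Position 7 '(': depth becomes 2
  Position 8 '(': depth becomes 3
  Position 9 ')': depth becomes 2
  Position 10 ')': depth becomes 1
  Position 11 '(': depth becomes 2
  Position 12 ')': depth becomes 1
  Position 13 ')': depth becomes 0
  Position 14 '(': depth becomes 1
  Position 15 '(': depth becomes 2
  Position 16 ')': depth becomes 1
  Position 17 '(': depth becomes 2
  Position 18 ')': depth becomes 1
  Position 19 ')': depth becomes 0
Maximum depth reached: 3

3


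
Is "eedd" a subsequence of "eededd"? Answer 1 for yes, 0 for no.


Check if "eedd" is a subsequence of "eededd"
Greedy scan:
  Position 0 ('e'): matches sub[0] = 'e'
  Position 1 ('e'): matches sub[1] = 'e'
  Position 2 ('d'): matches sub[2] = 'd'
  Position 3 ('e'): no match needed
  Position 4 ('d'): matches sub[3] = 'd'
  Position 5 ('d'): no match needed
All 4 characters matched => is a subsequence

1


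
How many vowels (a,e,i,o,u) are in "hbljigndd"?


Input: hbljigndd
Checking each character:
  'h' at position 0: consonant
  'b' at position 1: consonant
  'l' at position 2: consonant
  'j' at position 3: consonant
  'i' at position 4: vowel (running total: 1)
  'g' at position 5: consonant
  'n' at position 6: consonant
  'd' at position 7: consonant
  'd' at position 8: consonant
Total vowels: 1

1


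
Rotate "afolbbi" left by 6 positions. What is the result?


Input: "afolbbi", rotate left by 6
First 6 characters: "afolbb"
Remaining characters: "i"
Concatenate remaining + first: "i" + "afolbb" = "iafolbb"

iafolbb


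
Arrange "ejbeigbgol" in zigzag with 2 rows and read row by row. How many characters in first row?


Zigzag "ejbeigbgol" into 2 rows:
Placing characters:
  'e' => row 0
  'j' => row 1
  'b' => row 0
  'e' => row 1
  'i' => row 0
  'g' => row 1
  'b' => row 0
  'g' => row 1
  'o' => row 0
  'l' => row 1
Rows:
  Row 0: "ebibo"
  Row 1: "jeggl"
First row length: 5

5


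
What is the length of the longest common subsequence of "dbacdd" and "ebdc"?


LCS of "dbacdd" and "ebdc"
DP table:
           e    b    d    c
      0    0    0    0    0
  d   0    0    0    1    1
  b   0    0    1    1    1
  a   0    0    1    1    1
  c   0    0    1    1    2
  d   0    0    1    2    2
  d   0    0    1    2    2
LCS length = dp[6][4] = 2

2


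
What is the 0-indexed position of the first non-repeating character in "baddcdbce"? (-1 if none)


Input: baddcdbce
Character frequencies:
  'a': 1
  'b': 2
  'c': 2
  'd': 3
  'e': 1
Scanning left to right for freq == 1:
  Position 0 ('b'): freq=2, skip
  Position 1 ('a'): unique! => answer = 1

1


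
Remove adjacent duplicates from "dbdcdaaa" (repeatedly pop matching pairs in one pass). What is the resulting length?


Input: dbdcdaaa
Stack-based adjacent duplicate removal:
  Read 'd': push. Stack: d
  Read 'b': push. Stack: db
  Read 'd': push. Stack: dbd
  Read 'c': push. Stack: dbdc
  Read 'd': push. Stack: dbdcd
  Read 'a': push. Stack: dbdcda
  Read 'a': matches stack top 'a' => pop. Stack: dbdcd
  Read 'a': push. Stack: dbdcda
Final stack: "dbdcda" (length 6)

6


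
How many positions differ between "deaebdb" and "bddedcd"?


Comparing "deaebdb" and "bddedcd" position by position:
  Position 0: 'd' vs 'b' => DIFFER
  Position 1: 'e' vs 'd' => DIFFER
  Position 2: 'a' vs 'd' => DIFFER
  Position 3: 'e' vs 'e' => same
  Position 4: 'b' vs 'd' => DIFFER
  Position 5: 'd' vs 'c' => DIFFER
  Position 6: 'b' vs 'd' => DIFFER
Positions that differ: 6

6


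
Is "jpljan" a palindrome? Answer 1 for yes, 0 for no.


Input: jpljan
Reversed: najlpj
  Compare pos 0 ('j') with pos 5 ('n'): MISMATCH
  Compare pos 1 ('p') with pos 4 ('a'): MISMATCH
  Compare pos 2 ('l') with pos 3 ('j'): MISMATCH
Result: not a palindrome

0


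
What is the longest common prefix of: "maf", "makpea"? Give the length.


Words: maf, makpea
  Position 0: all 'm' => match
  Position 1: all 'a' => match
  Position 2: ('f', 'k') => mismatch, stop
LCP = "ma" (length 2)

2


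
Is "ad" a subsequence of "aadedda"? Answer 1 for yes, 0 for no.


Check if "ad" is a subsequence of "aadedda"
Greedy scan:
  Position 0 ('a'): matches sub[0] = 'a'
  Position 1 ('a'): no match needed
  Position 2 ('d'): matches sub[1] = 'd'
  Position 3 ('e'): no match needed
  Position 4 ('d'): no match needed
  Position 5 ('d'): no match needed
  Position 6 ('a'): no match needed
All 2 characters matched => is a subsequence

1


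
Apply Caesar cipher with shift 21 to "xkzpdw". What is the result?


Caesar cipher: shift "xkzpdw" by 21
  'x' (pos 23) + 21 = pos 18 = 's'
  'k' (pos 10) + 21 = pos 5 = 'f'
  'z' (pos 25) + 21 = pos 20 = 'u'
  'p' (pos 15) + 21 = pos 10 = 'k'
  'd' (pos 3) + 21 = pos 24 = 'y'
  'w' (pos 22) + 21 = pos 17 = 'r'
Result: sfukyr

sfukyr


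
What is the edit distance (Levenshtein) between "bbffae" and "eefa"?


Computing edit distance: "bbffae" -> "eefa"
DP table:
           e    e    f    a
      0    1    2    3    4
  b   1    1    2    3    4
  b   2    2    2    3    4
  f   3    3    3    2    3
  f   4    4    4    3    3
  a   5    5    5    4    3
  e   6    5    5    5    4
Edit distance = dp[6][4] = 4

4


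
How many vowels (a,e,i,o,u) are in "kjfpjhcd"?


Input: kjfpjhcd
Checking each character:
  'k' at position 0: consonant
  'j' at position 1: consonant
  'f' at position 2: consonant
  'p' at position 3: consonant
  'j' at position 4: consonant
  'h' at position 5: consonant
  'c' at position 6: consonant
  'd' at position 7: consonant
Total vowels: 0

0


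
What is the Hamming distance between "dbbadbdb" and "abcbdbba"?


Comparing "dbbadbdb" and "abcbdbba" position by position:
  Position 0: 'd' vs 'a' => differ
  Position 1: 'b' vs 'b' => same
  Position 2: 'b' vs 'c' => differ
  Position 3: 'a' vs 'b' => differ
  Position 4: 'd' vs 'd' => same
  Position 5: 'b' vs 'b' => same
  Position 6: 'd' vs 'b' => differ
  Position 7: 'b' vs 'a' => differ
Total differences (Hamming distance): 5

5


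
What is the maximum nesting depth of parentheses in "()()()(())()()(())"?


Input: "()()()(())()()(())"
Tracking depth:
  Position 0 '(': depth becomes 1
  Position 1 ')': depth becomes 0
  Position 2 '(': depth becomes 1
  Position 3 ')': depth becomes 0
  Position 4 '(': depth becomes 1
  Position 5 ')': depth becomes 0
  Position 6 '(': depth becomes 1
  Position 7 '(': depth becomes 2
  Position 8 ')': depth becomes 1
  Position 9 ')': depth becomes 0
  Position 10 '(': depth becomes 1
  Position 11 ')': depth becomes 0
  Position 12 '(': depth becomes 1
  Position 13 ')': depth becomes 0
  Position 14 '(': depth becomes 1
  Position 15 '(': depth becomes 2
  Position 16 ')': depth becomes 1
  Position 17 ')': depth becomes 0
Maximum depth reached: 2

2


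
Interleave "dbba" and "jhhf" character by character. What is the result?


Interleaving "dbba" and "jhhf":
  Position 0: 'd' from first, 'j' from second => "dj"
  Position 1: 'b' from first, 'h' from second => "bh"
  Position 2: 'b' from first, 'h' from second => "bh"
  Position 3: 'a' from first, 'f' from second => "af"
Result: djbhbhaf

djbhbhaf


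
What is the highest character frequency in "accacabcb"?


Input: accacabcb
Character counts:
  'a': 3
  'b': 2
  'c': 4
Maximum frequency: 4

4


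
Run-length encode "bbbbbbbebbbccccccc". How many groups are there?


Input: bbbbbbbebbbccccccc
Scanning for consecutive runs:
  Group 1: 'b' x 7 (positions 0-6)
  Group 2: 'e' x 1 (positions 7-7)
  Group 3: 'b' x 3 (positions 8-10)
  Group 4: 'c' x 7 (positions 11-17)
Total groups: 4

4


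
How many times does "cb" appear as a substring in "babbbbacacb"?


Searching for "cb" in "babbbbacacb"
Scanning each position:
  Position 0: "ba" => no
  Position 1: "ab" => no
  Position 2: "bb" => no
  Position 3: "bb" => no
  Position 4: "bb" => no
  Position 5: "ba" => no
  Position 6: "ac" => no
  Position 7: "ca" => no
  Position 8: "ac" => no
  Position 9: "cb" => MATCH
Total occurrences: 1

1


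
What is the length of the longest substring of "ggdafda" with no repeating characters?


Input: "ggdafda"
Sliding window (track last position of each char):
  Position 0 ('g'): window [0,0] length 1 -- new best
  Position 1 ('g'): repeat (last at 0), move window start to 1
  Position 1 ('g'): window [1,1] length 1
  Position 2 ('d'): window [1,2] length 2 -- new best
  Position 3 ('a'): window [1,3] length 3 -- new best
  Position 4 ('f'): window [1,4] length 4 -- new best
  Position 5 ('d'): repeat (last at 2), move window start to 3
  Position 5 ('d'): window [3,5] length 3
  Position 6 ('a'): repeat (last at 3), move window start to 4
  Position 6 ('a'): window [4,6] length 3
Longest substring with no repeats: "gdaf" with length 4

4


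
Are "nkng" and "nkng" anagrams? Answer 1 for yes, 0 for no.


Strings: "nkng", "nkng"
Sorted first:  gknn
Sorted second: gknn
Sorted forms match => anagrams

1


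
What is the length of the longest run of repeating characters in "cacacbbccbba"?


Input: "cacacbbccbba"
Scanning for longest run:
  Position 1 ('a'): new char, reset run to 1
  Position 2 ('c'): new char, reset run to 1
  Position 3 ('a'): new char, reset run to 1
  Position 4 ('c'): new char, reset run to 1
  Position 5 ('b'): new char, reset run to 1
  Position 6 ('b'): continues run of 'b', length=2
  Position 7 ('c'): new char, reset run to 1
  Position 8 ('c'): continues run of 'c', length=2
  Position 9 ('b'): new char, reset run to 1
  Position 10 ('b'): continues run of 'b', length=2
  Position 11 ('a'): new char, reset run to 1
Longest run: 'b' with length 2

2


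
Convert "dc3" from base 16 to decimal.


Input: "dc3" in base 16
Positional expansion:
  Digit 'd' (value 13) x 16^2 = 3328
  Digit 'c' (value 12) x 16^1 = 192
  Digit '3' (value 3) x 16^0 = 3
Sum = 3523

3523


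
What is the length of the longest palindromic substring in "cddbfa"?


Input: "cddbfa"
Checking substrings for palindromes:
  [1:3] "dd" (len 2) => palindrome
Longest palindromic substring: "dd" with length 2

2


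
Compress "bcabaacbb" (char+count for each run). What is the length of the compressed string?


Input: bcabaacbb
Runs:
  'b' x 1 => "b1"
  'c' x 1 => "c1"
  'a' x 1 => "a1"
  'b' x 1 => "b1"
  'a' x 2 => "a2"
  'c' x 1 => "c1"
  'b' x 2 => "b2"
Compressed: "b1c1a1b1a2c1b2"
Compressed length: 14

14


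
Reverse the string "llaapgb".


Input: llaapgb
Reading characters right to left:
  Position 6: 'b'
  Position 5: 'g'
  Position 4: 'p'
  Position 3: 'a'
  Position 2: 'a'
  Position 1: 'l'
  Position 0: 'l'
Reversed: bgpaall

bgpaall


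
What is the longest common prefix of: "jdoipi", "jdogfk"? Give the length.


Words: jdoipi, jdogfk
  Position 0: all 'j' => match
  Position 1: all 'd' => match
  Position 2: all 'o' => match
  Position 3: ('i', 'g') => mismatch, stop
LCP = "jdo" (length 3)

3


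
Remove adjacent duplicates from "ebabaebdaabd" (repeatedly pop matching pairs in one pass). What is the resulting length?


Input: ebabaebdaabd
Stack-based adjacent duplicate removal:
  Read 'e': push. Stack: e
  Read 'b': push. Stack: eb
  Read 'a': push. Stack: eba
  Read 'b': push. Stack: ebab
  Read 'a': push. Stack: ebaba
  Read 'e': push. Stack: ebabae
  Read 'b': push. Stack: ebabaeb
  Read 'd': push. Stack: ebabaebd
  Read 'a': push. Stack: ebabaebda
  Read 'a': matches stack top 'a' => pop. Stack: ebabaebd
  Read 'b': push. Stack: ebabaebdb
  Read 'd': push. Stack: ebabaebdbd
Final stack: "ebabaebdbd" (length 10)

10


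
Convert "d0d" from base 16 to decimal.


Input: "d0d" in base 16
Positional expansion:
  Digit 'd' (value 13) x 16^2 = 3328
  Digit '0' (value 0) x 16^1 = 0
  Digit 'd' (value 13) x 16^0 = 13
Sum = 3341

3341


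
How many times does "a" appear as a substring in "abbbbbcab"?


Searching for "a" in "abbbbbcab"
Scanning each position:
  Position 0: "a" => MATCH
  Position 1: "b" => no
  Position 2: "b" => no
  Position 3: "b" => no
  Position 4: "b" => no
  Position 5: "b" => no
  Position 6: "c" => no
  Position 7: "a" => MATCH
  Position 8: "b" => no
Total occurrences: 2

2


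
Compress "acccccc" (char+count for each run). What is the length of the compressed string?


Input: acccccc
Runs:
  'a' x 1 => "a1"
  'c' x 6 => "c6"
Compressed: "a1c6"
Compressed length: 4

4


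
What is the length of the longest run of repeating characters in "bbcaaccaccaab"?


Input: "bbcaaccaccaab"
Scanning for longest run:
  Position 1 ('b'): continues run of 'b', length=2
  Position 2 ('c'): new char, reset run to 1
  Position 3 ('a'): new char, reset run to 1
  Position 4 ('a'): continues run of 'a', length=2
  Position 5 ('c'): new char, reset run to 1
  Position 6 ('c'): continues run of 'c', length=2
  Position 7 ('a'): new char, reset run to 1
  Position 8 ('c'): new char, reset run to 1
  Position 9 ('c'): continues run of 'c', length=2
  Position 10 ('a'): new char, reset run to 1
  Position 11 ('a'): continues run of 'a', length=2
  Position 12 ('b'): new char, reset run to 1
Longest run: 'b' with length 2

2


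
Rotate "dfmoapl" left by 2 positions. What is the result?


Input: "dfmoapl", rotate left by 2
First 2 characters: "df"
Remaining characters: "moapl"
Concatenate remaining + first: "moapl" + "df" = "moapldf"

moapldf


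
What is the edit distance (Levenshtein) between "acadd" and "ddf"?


Computing edit distance: "acadd" -> "ddf"
DP table:
           d    d    f
      0    1    2    3
  a   1    1    2    3
  c   2    2    2    3
  a   3    3    3    3
  d   4    3    3    4
  d   5    4    3    4
Edit distance = dp[5][3] = 4

4


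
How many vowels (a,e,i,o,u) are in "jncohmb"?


Input: jncohmb
Checking each character:
  'j' at position 0: consonant
  'n' at position 1: consonant
  'c' at position 2: consonant
  'o' at position 3: vowel (running total: 1)
  'h' at position 4: consonant
  'm' at position 5: consonant
  'b' at position 6: consonant
Total vowels: 1

1


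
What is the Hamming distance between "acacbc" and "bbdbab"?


Comparing "acacbc" and "bbdbab" position by position:
  Position 0: 'a' vs 'b' => differ
  Position 1: 'c' vs 'b' => differ
  Position 2: 'a' vs 'd' => differ
  Position 3: 'c' vs 'b' => differ
  Position 4: 'b' vs 'a' => differ
  Position 5: 'c' vs 'b' => differ
Total differences (Hamming distance): 6

6


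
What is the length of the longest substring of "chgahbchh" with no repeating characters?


Input: "chgahbchh"
Sliding window (track last position of each char):
  Position 0 ('c'): window [0,0] length 1 -- new best
  Position 1 ('h'): window [0,1] length 2 -- new best
  Position 2 ('g'): window [0,2] length 3 -- new best
  Position 3 ('a'): window [0,3] length 4 -- new best
  Position 4 ('h'): repeat (last at 1), move window start to 2
  Position 4 ('h'): window [2,4] length 3
  Position 5 ('b'): window [2,5] length 4
  Position 6 ('c'): window [2,6] length 5 -- new best
  Position 7 ('h'): repeat (last at 4), move window start to 5
  Position 7 ('h'): window [5,7] length 3
  Position 8 ('h'): repeat (last at 7), move window start to 8
  Position 8 ('h'): window [8,8] length 1
Longest substring with no repeats: "gahbc" with length 5

5


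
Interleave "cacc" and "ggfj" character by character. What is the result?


Interleaving "cacc" and "ggfj":
  Position 0: 'c' from first, 'g' from second => "cg"
  Position 1: 'a' from first, 'g' from second => "ag"
  Position 2: 'c' from first, 'f' from second => "cf"
  Position 3: 'c' from first, 'j' from second => "cj"
Result: cgagcfcj

cgagcfcj


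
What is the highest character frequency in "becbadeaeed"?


Input: becbadeaeed
Character counts:
  'a': 2
  'b': 2
  'c': 1
  'd': 2
  'e': 4
Maximum frequency: 4

4


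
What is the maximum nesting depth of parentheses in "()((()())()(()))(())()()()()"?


Input: "()((()())()(()))(())()()()()"
Tracking depth:
  Position 0 '(': depth becomes 1
  Position 1 ')': depth becomes 0
  Position 2 '(': depth becomes 1
  Position 3 '(': depth becomes 2
  Position 4 '(': depth becomes 3
  Position 5 ')': depth becomes 2
  Position 6 '(': depth becomes 3
  Position 7 ')': depth becomes 2
  Position 8 ')': depth becomes 1
  Position 9 '(': depth becomes 2
  Position 10 ')': depth becomes 1
  Position 11 '(': depth becomes 2
  Position 12 '(': depth becomes 3
  Position 13 ')': depth becomes 2
  Position 14 ')': depth becomes 1
  Position 15 ')': depth becomes 0
  Position 16 '(': depth becomes 1
  Position 17 '(': depth becomes 2
  Position 18 ')': depth becomes 1
  Position 19 ')': depth becomes 0
  Position 20 '(': depth becomes 1
  Position 21 ')': depth becomes 0
  Position 22 '(': depth becomes 1
  Position 23 ')': depth becomes 0
  Position 24 '(': depth becomes 1
  Position 25 ')': depth becomes 0
  Position 26 '(': depth becomes 1
  Position 27 ')': depth becomes 0
Maximum depth reached: 3

3


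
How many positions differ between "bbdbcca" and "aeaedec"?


Comparing "bbdbcca" and "aeaedec" position by position:
  Position 0: 'b' vs 'a' => DIFFER
  Position 1: 'b' vs 'e' => DIFFER
  Position 2: 'd' vs 'a' => DIFFER
  Position 3: 'b' vs 'e' => DIFFER
  Position 4: 'c' vs 'd' => DIFFER
  Position 5: 'c' vs 'e' => DIFFER
  Position 6: 'a' vs 'c' => DIFFER
Positions that differ: 7

7


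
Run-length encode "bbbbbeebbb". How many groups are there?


Input: bbbbbeebbb
Scanning for consecutive runs:
  Group 1: 'b' x 5 (positions 0-4)
  Group 2: 'e' x 2 (positions 5-6)
  Group 3: 'b' x 3 (positions 7-9)
Total groups: 3

3


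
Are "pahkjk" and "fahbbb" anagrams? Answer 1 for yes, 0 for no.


Strings: "pahkjk", "fahbbb"
Sorted first:  ahjkkp
Sorted second: abbbfh
Differ at position 1: 'h' vs 'b' => not anagrams

0


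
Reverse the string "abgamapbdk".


Input: abgamapbdk
Reading characters right to left:
  Position 9: 'k'
  Position 8: 'd'
  Position 7: 'b'
  Position 6: 'p'
  Position 5: 'a'
  Position 4: 'm'
  Position 3: 'a'
  Position 2: 'g'
  Position 1: 'b'
  Position 0: 'a'
Reversed: kdbpamagba

kdbpamagba


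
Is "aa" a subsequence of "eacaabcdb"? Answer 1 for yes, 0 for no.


Check if "aa" is a subsequence of "eacaabcdb"
Greedy scan:
  Position 0 ('e'): no match needed
  Position 1 ('a'): matches sub[0] = 'a'
  Position 2 ('c'): no match needed
  Position 3 ('a'): matches sub[1] = 'a'
  Position 4 ('a'): no match needed
  Position 5 ('b'): no match needed
  Position 6 ('c'): no match needed
  Position 7 ('d'): no match needed
  Position 8 ('b'): no match needed
All 2 characters matched => is a subsequence

1


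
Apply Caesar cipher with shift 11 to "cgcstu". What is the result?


Caesar cipher: shift "cgcstu" by 11
  'c' (pos 2) + 11 = pos 13 = 'n'
  'g' (pos 6) + 11 = pos 17 = 'r'
  'c' (pos 2) + 11 = pos 13 = 'n'
  's' (pos 18) + 11 = pos 3 = 'd'
  't' (pos 19) + 11 = pos 4 = 'e'
  'u' (pos 20) + 11 = pos 5 = 'f'
Result: nrndef

nrndef


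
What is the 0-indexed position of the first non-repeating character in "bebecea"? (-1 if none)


Input: bebecea
Character frequencies:
  'a': 1
  'b': 2
  'c': 1
  'e': 3
Scanning left to right for freq == 1:
  Position 0 ('b'): freq=2, skip
  Position 1 ('e'): freq=3, skip
  Position 2 ('b'): freq=2, skip
  Position 3 ('e'): freq=3, skip
  Position 4 ('c'): unique! => answer = 4

4


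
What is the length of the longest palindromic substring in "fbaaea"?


Input: "fbaaea"
Checking substrings for palindromes:
  [3:6] "aea" (len 3) => palindrome
  [2:4] "aa" (len 2) => palindrome
Longest palindromic substring: "aea" with length 3

3


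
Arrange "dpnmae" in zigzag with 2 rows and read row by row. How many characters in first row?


Zigzag "dpnmae" into 2 rows:
Placing characters:
  'd' => row 0
  'p' => row 1
  'n' => row 0
  'm' => row 1
  'a' => row 0
  'e' => row 1
Rows:
  Row 0: "dna"
  Row 1: "pme"
First row length: 3

3


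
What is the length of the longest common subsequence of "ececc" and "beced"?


LCS of "ececc" and "beced"
DP table:
           b    e    c    e    d
      0    0    0    0    0    0
  e   0    0    1    1    1    1
  c   0    0    1    2    2    2
  e   0    0    1    2    3    3
  c   0    0    1    2    3    3
  c   0    0    1    2    3    3
LCS length = dp[5][5] = 3

3


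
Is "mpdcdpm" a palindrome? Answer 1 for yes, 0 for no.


Input: mpdcdpm
Reversed: mpdcdpm
  Compare pos 0 ('m') with pos 6 ('m'): match
  Compare pos 1 ('p') with pos 5 ('p'): match
  Compare pos 2 ('d') with pos 4 ('d'): match
Result: palindrome

1


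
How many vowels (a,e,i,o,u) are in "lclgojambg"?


Input: lclgojambg
Checking each character:
  'l' at position 0: consonant
  'c' at position 1: consonant
  'l' at position 2: consonant
  'g' at position 3: consonant
  'o' at position 4: vowel (running total: 1)
  'j' at position 5: consonant
  'a' at position 6: vowel (running total: 2)
  'm' at position 7: consonant
  'b' at position 8: consonant
  'g' at position 9: consonant
Total vowels: 2

2


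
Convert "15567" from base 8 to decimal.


Input: "15567" in base 8
Positional expansion:
  Digit '1' (value 1) x 8^4 = 4096
  Digit '5' (value 5) x 8^3 = 2560
  Digit '5' (value 5) x 8^2 = 320
  Digit '6' (value 6) x 8^1 = 48
  Digit '7' (value 7) x 8^0 = 7
Sum = 7031

7031


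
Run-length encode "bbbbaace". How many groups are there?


Input: bbbbaace
Scanning for consecutive runs:
  Group 1: 'b' x 4 (positions 0-3)
  Group 2: 'a' x 2 (positions 4-5)
  Group 3: 'c' x 1 (positions 6-6)
  Group 4: 'e' x 1 (positions 7-7)
Total groups: 4

4


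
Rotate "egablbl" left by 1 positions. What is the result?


Input: "egablbl", rotate left by 1
First 1 characters: "e"
Remaining characters: "gablbl"
Concatenate remaining + first: "gablbl" + "e" = "gablble"

gablble


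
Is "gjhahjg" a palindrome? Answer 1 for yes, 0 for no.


Input: gjhahjg
Reversed: gjhahjg
  Compare pos 0 ('g') with pos 6 ('g'): match
  Compare pos 1 ('j') with pos 5 ('j'): match
  Compare pos 2 ('h') with pos 4 ('h'): match
Result: palindrome

1


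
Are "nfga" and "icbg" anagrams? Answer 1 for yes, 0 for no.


Strings: "nfga", "icbg"
Sorted first:  afgn
Sorted second: bcgi
Differ at position 0: 'a' vs 'b' => not anagrams

0


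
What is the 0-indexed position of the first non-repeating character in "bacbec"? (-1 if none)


Input: bacbec
Character frequencies:
  'a': 1
  'b': 2
  'c': 2
  'e': 1
Scanning left to right for freq == 1:
  Position 0 ('b'): freq=2, skip
  Position 1 ('a'): unique! => answer = 1

1


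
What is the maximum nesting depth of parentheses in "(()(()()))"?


Input: "(()(()()))"
Tracking depth:
  Position 0 '(': depth becomes 1
  Position 1 '(': depth becomes 2
  Position 2 ')': depth becomes 1
  Position 3 '(': depth becomes 2
  Position 4 '(': depth becomes 3
  Position 5 ')': depth becomes 2
  Position 6 '(': depth becomes 3
  Position 7 ')': depth becomes 2
  Position 8 ')': depth becomes 1
  Position 9 ')': depth becomes 0
Maximum depth reached: 3

3


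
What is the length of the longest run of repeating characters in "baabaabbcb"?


Input: "baabaabbcb"
Scanning for longest run:
  Position 1 ('a'): new char, reset run to 1
  Position 2 ('a'): continues run of 'a', length=2
  Position 3 ('b'): new char, reset run to 1
  Position 4 ('a'): new char, reset run to 1
  Position 5 ('a'): continues run of 'a', length=2
  Position 6 ('b'): new char, reset run to 1
  Position 7 ('b'): continues run of 'b', length=2
  Position 8 ('c'): new char, reset run to 1
  Position 9 ('b'): new char, reset run to 1
Longest run: 'a' with length 2

2


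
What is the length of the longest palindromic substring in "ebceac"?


Input: "ebceac"
Checking substrings for palindromes:
  No multi-char palindromic substrings found
Longest palindromic substring: "e" with length 1

1


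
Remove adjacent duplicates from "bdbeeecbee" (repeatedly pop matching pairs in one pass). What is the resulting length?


Input: bdbeeecbee
Stack-based adjacent duplicate removal:
  Read 'b': push. Stack: b
  Read 'd': push. Stack: bd
  Read 'b': push. Stack: bdb
  Read 'e': push. Stack: bdbe
  Read 'e': matches stack top 'e' => pop. Stack: bdb
  Read 'e': push. Stack: bdbe
  Read 'c': push. Stack: bdbec
  Read 'b': push. Stack: bdbecb
  Read 'e': push. Stack: bdbecbe
  Read 'e': matches stack top 'e' => pop. Stack: bdbecb
Final stack: "bdbecb" (length 6)

6


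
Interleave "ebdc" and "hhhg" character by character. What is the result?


Interleaving "ebdc" and "hhhg":
  Position 0: 'e' from first, 'h' from second => "eh"
  Position 1: 'b' from first, 'h' from second => "bh"
  Position 2: 'd' from first, 'h' from second => "dh"
  Position 3: 'c' from first, 'g' from second => "cg"
Result: ehbhdhcg

ehbhdhcg


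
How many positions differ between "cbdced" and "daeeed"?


Comparing "cbdced" and "daeeed" position by position:
  Position 0: 'c' vs 'd' => DIFFER
  Position 1: 'b' vs 'a' => DIFFER
  Position 2: 'd' vs 'e' => DIFFER
  Position 3: 'c' vs 'e' => DIFFER
  Position 4: 'e' vs 'e' => same
  Position 5: 'd' vs 'd' => same
Positions that differ: 4

4


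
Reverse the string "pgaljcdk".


Input: pgaljcdk
Reading characters right to left:
  Position 7: 'k'
  Position 6: 'd'
  Position 5: 'c'
  Position 4: 'j'
  Position 3: 'l'
  Position 2: 'a'
  Position 1: 'g'
  Position 0: 'p'
Reversed: kdcjlagp

kdcjlagp


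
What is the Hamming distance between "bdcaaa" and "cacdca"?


Comparing "bdcaaa" and "cacdca" position by position:
  Position 0: 'b' vs 'c' => differ
  Position 1: 'd' vs 'a' => differ
  Position 2: 'c' vs 'c' => same
  Position 3: 'a' vs 'd' => differ
  Position 4: 'a' vs 'c' => differ
  Position 5: 'a' vs 'a' => same
Total differences (Hamming distance): 4

4


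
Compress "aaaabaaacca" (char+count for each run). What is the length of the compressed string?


Input: aaaabaaacca
Runs:
  'a' x 4 => "a4"
  'b' x 1 => "b1"
  'a' x 3 => "a3"
  'c' x 2 => "c2"
  'a' x 1 => "a1"
Compressed: "a4b1a3c2a1"
Compressed length: 10

10


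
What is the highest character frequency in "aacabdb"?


Input: aacabdb
Character counts:
  'a': 3
  'b': 2
  'c': 1
  'd': 1
Maximum frequency: 3

3


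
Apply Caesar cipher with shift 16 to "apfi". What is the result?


Caesar cipher: shift "apfi" by 16
  'a' (pos 0) + 16 = pos 16 = 'q'
  'p' (pos 15) + 16 = pos 5 = 'f'
  'f' (pos 5) + 16 = pos 21 = 'v'
  'i' (pos 8) + 16 = pos 24 = 'y'
Result: qfvy

qfvy


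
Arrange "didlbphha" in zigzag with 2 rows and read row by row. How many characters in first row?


Zigzag "didlbphha" into 2 rows:
Placing characters:
  'd' => row 0
  'i' => row 1
  'd' => row 0
  'l' => row 1
  'b' => row 0
  'p' => row 1
  'h' => row 0
  'h' => row 1
  'a' => row 0
Rows:
  Row 0: "ddbha"
  Row 1: "ilph"
First row length: 5

5


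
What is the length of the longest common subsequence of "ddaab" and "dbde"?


LCS of "ddaab" and "dbde"
DP table:
           d    b    d    e
      0    0    0    0    0
  d   0    1    1    1    1
  d   0    1    1    2    2
  a   0    1    1    2    2
  a   0    1    1    2    2
  b   0    1    2    2    2
LCS length = dp[5][4] = 2

2


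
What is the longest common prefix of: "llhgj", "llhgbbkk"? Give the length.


Words: llhgj, llhgbbkk
  Position 0: all 'l' => match
  Position 1: all 'l' => match
  Position 2: all 'h' => match
  Position 3: all 'g' => match
  Position 4: ('j', 'b') => mismatch, stop
LCP = "llhg" (length 4)

4
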